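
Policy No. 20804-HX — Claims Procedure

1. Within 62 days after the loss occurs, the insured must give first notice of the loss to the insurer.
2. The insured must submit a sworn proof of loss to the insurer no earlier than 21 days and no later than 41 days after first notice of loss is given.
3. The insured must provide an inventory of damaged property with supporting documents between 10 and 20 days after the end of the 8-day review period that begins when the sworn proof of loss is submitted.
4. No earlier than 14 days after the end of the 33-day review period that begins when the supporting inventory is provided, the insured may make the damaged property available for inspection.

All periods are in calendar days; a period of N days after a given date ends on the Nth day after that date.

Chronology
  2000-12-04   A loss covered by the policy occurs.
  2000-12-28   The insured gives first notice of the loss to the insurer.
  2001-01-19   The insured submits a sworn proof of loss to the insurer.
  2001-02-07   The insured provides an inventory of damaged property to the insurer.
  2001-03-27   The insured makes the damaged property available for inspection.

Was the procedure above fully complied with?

Yes

Step 1: 62 days after 2000-12-04 (when the loss occurs) is 2001-02-04; 2000-12-28 is within that limit.
Step 2: the window is 21–41 days after 2000-12-28 (when first notice of loss is given), so 2001-01-18 through 2001-02-07; done 2001-01-19, which is between those dates.
Step 3: the window is 10–20 days after 2001-01-27 (end of the 8-day review period, which began when the sworn proof of loss is submitted on 2001-01-19), so 2001-02-06 through 2001-02-16; 2001-02-07 falls inside that range.
Step 4: the earliest permitted date is 14 days after 2001-03-12 (end of the 33-day review period, which began when the supporting inventory is provided on 2001-02-07), i.e. 2001-03-26; done 2001-03-27, after the minimum wait.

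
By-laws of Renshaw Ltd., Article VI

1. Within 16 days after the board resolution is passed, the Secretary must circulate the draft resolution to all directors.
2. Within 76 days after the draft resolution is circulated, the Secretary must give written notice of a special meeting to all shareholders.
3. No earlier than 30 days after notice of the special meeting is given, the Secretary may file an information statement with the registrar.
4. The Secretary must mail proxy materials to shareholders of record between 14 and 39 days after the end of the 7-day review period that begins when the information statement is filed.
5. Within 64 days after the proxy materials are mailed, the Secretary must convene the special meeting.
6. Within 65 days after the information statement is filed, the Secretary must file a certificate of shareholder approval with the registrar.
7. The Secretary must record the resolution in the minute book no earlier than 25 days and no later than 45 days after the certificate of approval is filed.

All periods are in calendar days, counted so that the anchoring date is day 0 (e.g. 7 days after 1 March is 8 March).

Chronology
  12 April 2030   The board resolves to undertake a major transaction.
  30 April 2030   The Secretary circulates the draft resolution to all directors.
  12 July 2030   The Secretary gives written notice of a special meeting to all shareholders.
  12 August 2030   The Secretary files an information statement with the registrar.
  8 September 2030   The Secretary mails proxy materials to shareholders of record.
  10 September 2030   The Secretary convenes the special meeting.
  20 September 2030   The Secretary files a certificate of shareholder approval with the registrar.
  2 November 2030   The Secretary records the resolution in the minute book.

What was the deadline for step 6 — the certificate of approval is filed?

Step 6 runs from 12 August 2030, when the information statement is filed. 65 days after 12 August 2030 is 16 October 2030.

16 October 2030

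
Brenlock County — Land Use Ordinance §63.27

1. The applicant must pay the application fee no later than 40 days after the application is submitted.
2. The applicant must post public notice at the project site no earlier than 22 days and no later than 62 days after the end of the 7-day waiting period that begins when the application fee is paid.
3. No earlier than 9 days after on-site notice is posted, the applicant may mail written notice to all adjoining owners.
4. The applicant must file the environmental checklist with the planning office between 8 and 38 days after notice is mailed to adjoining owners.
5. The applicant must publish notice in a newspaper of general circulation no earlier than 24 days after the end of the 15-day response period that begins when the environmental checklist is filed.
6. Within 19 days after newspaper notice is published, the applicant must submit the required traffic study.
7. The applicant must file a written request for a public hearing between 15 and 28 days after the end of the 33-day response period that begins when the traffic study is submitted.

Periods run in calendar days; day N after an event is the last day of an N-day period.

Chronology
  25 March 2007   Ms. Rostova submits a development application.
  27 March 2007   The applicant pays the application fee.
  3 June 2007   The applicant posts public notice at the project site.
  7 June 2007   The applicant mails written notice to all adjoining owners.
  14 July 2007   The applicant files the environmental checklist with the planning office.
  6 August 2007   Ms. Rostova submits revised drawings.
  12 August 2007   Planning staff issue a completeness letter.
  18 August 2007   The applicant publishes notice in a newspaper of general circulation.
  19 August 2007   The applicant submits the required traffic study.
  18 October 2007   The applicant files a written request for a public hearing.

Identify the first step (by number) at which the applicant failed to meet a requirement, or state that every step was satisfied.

Step 1: 40 days after 25 March 2007 (when the application is submitted) is 4 May 2007; done 27 March 2007 — timely.
Step 2: the window is 22–62 days after 3 April 2007 (end of the 7-day waiting period, which began when the application fee is paid on 27 March 2007), so 25 April 2007 through 4 June 2007; 3 June 2007 falls inside that range.
Step 3: the earliest permitted date is 9 days after 3 June 2007 (when on-site notice is posted), i.e. 12 June 2007; done 7 June 2007 — 5 days too early.
Later steps need not be reached.

Step 3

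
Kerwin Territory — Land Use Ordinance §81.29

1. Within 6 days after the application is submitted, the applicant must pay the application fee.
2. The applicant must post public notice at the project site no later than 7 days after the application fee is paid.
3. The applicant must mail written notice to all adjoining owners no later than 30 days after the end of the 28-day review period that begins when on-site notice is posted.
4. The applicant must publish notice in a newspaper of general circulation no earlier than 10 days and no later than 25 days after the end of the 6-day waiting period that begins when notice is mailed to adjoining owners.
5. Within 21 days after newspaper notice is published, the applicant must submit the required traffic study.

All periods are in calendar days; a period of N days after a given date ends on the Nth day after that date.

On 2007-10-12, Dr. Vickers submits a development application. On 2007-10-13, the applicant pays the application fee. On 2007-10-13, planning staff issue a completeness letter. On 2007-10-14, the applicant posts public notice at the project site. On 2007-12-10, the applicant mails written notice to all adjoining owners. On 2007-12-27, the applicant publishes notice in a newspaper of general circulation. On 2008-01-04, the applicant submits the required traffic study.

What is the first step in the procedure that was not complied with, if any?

None — every step was satisfied

Step 1: 6 days after 2007-10-12 (when the application is submitted) is 2007-10-18; 2007-10-13 is within that limit.
Step 2: 7 days after 2007-10-13 (when the application fee is paid) is 2007-10-20; completed 2007-10-14, before the deadline.
Step 3: 30 days after 2007-11-11 (end of the 28-day review period, which began when on-site notice is posted on 2007-10-14) is 2007-12-11; 2007-12-10 is within that limit.
Step 4: the window is 10–25 days after 2007-12-16 (end of the 6-day waiting period, which began when notice is mailed to adjoining owners on 2007-12-10), so 2007-12-26 through 2008-01-10; 2007-12-27 falls inside that range.
Step 5: 21 days after 2007-12-27 (when newspaper notice is published) is 2008-01-17; done 2008-01-04 — timely.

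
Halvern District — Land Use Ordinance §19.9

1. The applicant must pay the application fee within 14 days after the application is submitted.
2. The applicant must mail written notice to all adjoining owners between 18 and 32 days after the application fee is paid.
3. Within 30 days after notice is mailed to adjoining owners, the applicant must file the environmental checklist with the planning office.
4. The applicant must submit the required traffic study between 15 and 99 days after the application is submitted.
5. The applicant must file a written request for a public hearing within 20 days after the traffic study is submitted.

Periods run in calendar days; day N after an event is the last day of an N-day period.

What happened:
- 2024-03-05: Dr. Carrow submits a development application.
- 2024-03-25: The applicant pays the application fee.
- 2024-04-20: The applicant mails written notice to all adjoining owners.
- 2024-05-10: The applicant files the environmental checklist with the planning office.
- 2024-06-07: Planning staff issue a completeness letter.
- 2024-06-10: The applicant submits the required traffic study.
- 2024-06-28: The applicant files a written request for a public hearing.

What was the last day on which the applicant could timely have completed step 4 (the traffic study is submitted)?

2024-06-12

Step 4 runs from 2024-03-05, when the application is submitted. The window is 15–99 days after 2024-03-05; it closes on 2024-06-12.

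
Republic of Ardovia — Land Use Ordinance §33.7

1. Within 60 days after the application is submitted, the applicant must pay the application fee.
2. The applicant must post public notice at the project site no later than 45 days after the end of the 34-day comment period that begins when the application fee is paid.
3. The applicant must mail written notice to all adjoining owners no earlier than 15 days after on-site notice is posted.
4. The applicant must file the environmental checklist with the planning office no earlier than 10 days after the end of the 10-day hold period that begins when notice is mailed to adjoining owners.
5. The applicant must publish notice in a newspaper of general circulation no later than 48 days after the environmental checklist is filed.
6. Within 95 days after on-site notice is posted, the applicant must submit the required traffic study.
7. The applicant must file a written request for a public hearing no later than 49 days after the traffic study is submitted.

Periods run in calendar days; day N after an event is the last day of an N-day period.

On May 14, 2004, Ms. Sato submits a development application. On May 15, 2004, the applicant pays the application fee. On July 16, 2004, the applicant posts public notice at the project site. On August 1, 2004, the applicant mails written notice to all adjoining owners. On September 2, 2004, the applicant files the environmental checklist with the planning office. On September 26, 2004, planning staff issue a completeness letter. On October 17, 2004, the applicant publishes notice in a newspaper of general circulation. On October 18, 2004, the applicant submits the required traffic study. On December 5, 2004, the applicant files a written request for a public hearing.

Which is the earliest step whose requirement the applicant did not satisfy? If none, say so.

(1) due by May 14, 2004 + 60 days = July 13, 2004; May 15, 2004 is within that limit.
(2) due by June 18, 2004 + 45 days = August 2, 2004; completed July 16, 2004, before the deadline.
(3) permitted from July 16, 2004 + 15 days = July 31, 2004 onward; done August 1, 2004, after the minimum wait.
(4) permitted from August 11, 2004 + 10 days = August 21, 2004 onward; done September 2, 2004 — permitted.
(5) due by September 2, 2004 + 48 days = October 20, 2004; October 17, 2004 is within that limit.
(6) due by July 16, 2004 + 95 days = October 19, 2004; done October 18, 2004 — timely.
(7) due by October 18, 2004 + 49 days = December 6, 2004; done December 5, 2004 — timely.

None — every step was satisfied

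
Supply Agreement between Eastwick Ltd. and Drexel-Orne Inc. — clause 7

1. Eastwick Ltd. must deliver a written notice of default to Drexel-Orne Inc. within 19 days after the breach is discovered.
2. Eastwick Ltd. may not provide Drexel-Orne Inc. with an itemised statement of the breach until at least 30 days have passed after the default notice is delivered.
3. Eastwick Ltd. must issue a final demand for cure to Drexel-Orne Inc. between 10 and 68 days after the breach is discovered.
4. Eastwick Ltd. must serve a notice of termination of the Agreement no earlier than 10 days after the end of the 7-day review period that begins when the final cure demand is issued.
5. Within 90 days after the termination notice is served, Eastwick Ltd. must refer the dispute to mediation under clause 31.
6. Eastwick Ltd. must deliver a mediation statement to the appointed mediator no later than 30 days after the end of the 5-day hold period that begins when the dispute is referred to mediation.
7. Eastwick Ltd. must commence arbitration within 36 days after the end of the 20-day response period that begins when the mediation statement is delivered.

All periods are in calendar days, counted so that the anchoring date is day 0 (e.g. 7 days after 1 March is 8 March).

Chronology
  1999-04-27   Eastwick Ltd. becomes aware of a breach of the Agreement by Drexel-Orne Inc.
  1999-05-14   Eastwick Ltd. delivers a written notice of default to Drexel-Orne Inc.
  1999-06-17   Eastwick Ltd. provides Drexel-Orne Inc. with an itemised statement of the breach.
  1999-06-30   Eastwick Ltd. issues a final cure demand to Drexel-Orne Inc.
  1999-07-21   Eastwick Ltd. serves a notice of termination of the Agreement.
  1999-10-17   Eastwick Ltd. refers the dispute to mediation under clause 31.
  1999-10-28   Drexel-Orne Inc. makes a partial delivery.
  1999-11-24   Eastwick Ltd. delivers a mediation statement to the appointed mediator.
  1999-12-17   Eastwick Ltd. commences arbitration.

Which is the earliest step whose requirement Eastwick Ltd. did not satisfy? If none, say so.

Step 6

(1) due by 1999-04-27 + 19 days = 1999-05-16; completed 1999-05-14, before the deadline.
(2) permitted from 1999-05-14 + 30 days = 1999-06-13 onward; 1999-06-17 is on or after that date.
(3) the permitted window runs from 1999-04-27 + 10 = 1999-05-07 to 1999-04-27 + 68 = 1999-07-04; 1999-06-30 falls inside that range.
(4) permitted from 1999-07-07 + 10 days = 1999-07-17 onward; 1999-07-21 is on or after that date.
(5) due by 1999-07-21 + 90 days = 1999-10-19; completed 1999-10-17, before the deadline.
(6) due by 1999-10-22 + 30 days = 1999-11-21; 1999-11-24 misses that deadline by 3 days.
No need to go further; step 6 was not satisfied.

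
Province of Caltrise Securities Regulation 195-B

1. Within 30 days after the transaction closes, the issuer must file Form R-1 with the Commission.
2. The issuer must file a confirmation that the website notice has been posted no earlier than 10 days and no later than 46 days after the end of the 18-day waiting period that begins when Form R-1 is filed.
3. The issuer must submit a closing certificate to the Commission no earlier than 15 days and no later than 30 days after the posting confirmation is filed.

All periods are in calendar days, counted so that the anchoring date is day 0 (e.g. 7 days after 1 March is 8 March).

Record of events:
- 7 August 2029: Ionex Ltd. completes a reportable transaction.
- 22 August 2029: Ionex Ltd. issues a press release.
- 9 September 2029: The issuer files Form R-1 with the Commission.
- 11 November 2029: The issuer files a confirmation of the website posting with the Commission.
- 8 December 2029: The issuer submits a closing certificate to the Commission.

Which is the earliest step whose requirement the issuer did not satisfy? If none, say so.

Step 1

(1) due by 7 August 2029 + 30 days = 6 September 2029; done 9 September 2029 — 3 days late.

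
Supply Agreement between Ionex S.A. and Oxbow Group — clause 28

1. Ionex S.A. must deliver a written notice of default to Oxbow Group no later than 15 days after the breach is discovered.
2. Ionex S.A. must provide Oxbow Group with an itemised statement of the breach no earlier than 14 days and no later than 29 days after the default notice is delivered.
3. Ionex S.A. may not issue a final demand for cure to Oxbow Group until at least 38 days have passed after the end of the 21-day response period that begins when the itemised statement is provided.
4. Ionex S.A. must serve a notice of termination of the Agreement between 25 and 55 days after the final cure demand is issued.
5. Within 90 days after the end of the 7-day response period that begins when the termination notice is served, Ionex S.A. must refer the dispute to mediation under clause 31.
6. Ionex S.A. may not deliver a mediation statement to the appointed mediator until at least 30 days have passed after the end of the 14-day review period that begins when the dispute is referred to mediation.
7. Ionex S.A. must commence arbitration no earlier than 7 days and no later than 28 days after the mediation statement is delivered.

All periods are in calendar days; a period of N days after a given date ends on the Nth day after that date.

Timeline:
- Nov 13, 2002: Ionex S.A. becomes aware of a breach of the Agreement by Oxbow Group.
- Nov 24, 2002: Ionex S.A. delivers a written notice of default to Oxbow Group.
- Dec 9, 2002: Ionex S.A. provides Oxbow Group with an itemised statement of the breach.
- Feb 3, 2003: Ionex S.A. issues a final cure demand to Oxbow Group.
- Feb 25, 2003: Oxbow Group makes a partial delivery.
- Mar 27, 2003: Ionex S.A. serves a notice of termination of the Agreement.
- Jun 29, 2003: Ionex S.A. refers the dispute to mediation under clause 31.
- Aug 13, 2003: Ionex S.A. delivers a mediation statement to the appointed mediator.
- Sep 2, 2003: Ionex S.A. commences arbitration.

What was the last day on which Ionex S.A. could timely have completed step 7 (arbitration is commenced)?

Sep 10, 2003

Step 7 runs from Aug 13, 2003, when the mediation statement is delivered. The window is 7–28 days after Aug 13, 2003; it closes on Sep 10, 2003.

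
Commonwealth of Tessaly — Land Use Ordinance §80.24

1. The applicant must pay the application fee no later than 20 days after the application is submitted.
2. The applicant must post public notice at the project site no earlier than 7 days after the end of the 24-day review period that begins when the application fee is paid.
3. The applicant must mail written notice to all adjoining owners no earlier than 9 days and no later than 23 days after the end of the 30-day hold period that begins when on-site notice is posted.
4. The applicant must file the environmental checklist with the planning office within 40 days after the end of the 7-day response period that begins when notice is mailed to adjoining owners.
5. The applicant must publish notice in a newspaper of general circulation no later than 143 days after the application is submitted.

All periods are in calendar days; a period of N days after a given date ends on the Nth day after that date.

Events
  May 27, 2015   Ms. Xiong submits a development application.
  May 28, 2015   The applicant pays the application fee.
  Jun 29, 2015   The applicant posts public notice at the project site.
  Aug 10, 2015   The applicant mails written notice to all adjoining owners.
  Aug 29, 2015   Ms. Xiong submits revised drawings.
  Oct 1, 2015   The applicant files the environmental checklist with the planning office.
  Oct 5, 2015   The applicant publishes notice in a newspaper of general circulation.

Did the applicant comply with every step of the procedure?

Step 1 — counting 20 days from May 27, 2015 (when the application is submitted) gives a deadline of Jun 16, 2015; done May 28, 2015 — timely.
Step 2 — must wait 7 days from Jun 21, 2015 (end of the 24-day review period, which began when the application fee is paid on May 28, 2015), so not before Jun 28, 2015; done Jun 29, 2015, after the minimum wait.
Step 3 — 9 and 23 days from Jul 29, 2015 (end of the 30-day hold period, which began when on-site notice is posted on Jun 29, 2015) are Aug 7, 2015 and Aug 21, 2015 respectively; done Aug 10, 2015 — within the window.
Step 4 — counting 40 days from Aug 17, 2015 (end of the 7-day response period, which began when notice is mailed to adjoining owners on Aug 10, 2015) gives a deadline of Sep 26, 2015; done Oct 1, 2015 — 5 days late.
That is the first point of non-compliance.

No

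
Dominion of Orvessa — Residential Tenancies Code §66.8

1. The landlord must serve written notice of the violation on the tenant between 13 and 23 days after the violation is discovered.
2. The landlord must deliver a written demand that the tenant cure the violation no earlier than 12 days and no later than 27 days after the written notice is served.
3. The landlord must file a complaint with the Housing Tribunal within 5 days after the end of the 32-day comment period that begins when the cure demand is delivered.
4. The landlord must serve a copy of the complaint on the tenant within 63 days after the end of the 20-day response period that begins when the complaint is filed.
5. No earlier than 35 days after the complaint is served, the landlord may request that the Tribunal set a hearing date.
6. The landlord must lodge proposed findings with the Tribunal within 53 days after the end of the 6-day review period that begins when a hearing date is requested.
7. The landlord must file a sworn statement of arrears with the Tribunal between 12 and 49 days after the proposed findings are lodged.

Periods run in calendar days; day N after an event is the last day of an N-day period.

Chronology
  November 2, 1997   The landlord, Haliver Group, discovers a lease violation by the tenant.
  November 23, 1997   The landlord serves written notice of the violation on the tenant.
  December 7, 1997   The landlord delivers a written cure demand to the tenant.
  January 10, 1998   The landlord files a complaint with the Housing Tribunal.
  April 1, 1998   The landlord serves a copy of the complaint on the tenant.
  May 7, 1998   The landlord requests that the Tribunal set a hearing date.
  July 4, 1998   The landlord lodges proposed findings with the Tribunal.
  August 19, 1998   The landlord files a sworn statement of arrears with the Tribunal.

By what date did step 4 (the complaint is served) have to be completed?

April 3, 1998

The complaint is filed on January 10, 1998; the 20-day response period therefore ends January 30, 1998, and step 4 runs from that date. 63 days after January 30, 1998 is April 3, 1998.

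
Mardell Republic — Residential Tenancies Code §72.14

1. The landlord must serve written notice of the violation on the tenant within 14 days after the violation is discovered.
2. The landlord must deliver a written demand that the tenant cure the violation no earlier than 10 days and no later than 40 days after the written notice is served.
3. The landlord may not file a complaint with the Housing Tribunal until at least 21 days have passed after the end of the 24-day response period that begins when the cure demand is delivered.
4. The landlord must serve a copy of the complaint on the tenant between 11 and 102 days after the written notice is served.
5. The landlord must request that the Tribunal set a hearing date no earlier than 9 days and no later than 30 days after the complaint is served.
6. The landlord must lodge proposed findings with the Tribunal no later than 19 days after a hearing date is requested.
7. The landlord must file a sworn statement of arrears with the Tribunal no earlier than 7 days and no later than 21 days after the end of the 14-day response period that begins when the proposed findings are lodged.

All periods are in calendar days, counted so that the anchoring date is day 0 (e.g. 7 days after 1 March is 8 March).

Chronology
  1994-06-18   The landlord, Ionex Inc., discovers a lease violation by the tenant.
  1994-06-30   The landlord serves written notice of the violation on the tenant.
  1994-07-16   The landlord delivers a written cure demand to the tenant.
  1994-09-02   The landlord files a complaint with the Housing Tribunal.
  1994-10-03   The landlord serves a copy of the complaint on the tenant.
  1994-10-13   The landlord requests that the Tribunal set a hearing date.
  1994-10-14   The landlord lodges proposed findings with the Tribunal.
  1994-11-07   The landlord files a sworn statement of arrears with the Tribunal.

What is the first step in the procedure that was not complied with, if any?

None — every step was satisfied

Step 1: 14 days after 1994-06-18 (when the violation is discovered) is 1994-07-02; completed 1994-06-30, before the deadline.
Step 2: the window is 10–40 days after 1994-06-30 (when the written notice is served), so 1994-07-10 through 1994-08-09; 1994-07-16 falls inside that range.
Step 3: the earliest permitted date is 21 days after 1994-08-09 (end of the 24-day response period, which began when the cure demand is delivered on 1994-07-16), i.e. 1994-08-30; done 1994-09-02 — permitted.
Step 4: the window is 11–102 days after 1994-06-30 (when the written notice is served), so 1994-07-11 through 1994-10-10; done 1994-10-03 — within the window.
Step 5: the window is 9–30 days after 1994-10-03 (when the complaint is served), so 1994-10-12 through 1994-11-02; done 1994-10-13 — within the window.
Step 6: 19 days after 1994-10-13 (when a hearing date is requested) is 1994-11-01; done 1994-10-14 — timely.
Step 7: the window is 7–21 days after 1994-10-28 (end of the 14-day response period, which began when the proposed findings are lodged on 1994-10-14), so 1994-11-04 through 1994-11-18; done 1994-11-07, which is between those dates.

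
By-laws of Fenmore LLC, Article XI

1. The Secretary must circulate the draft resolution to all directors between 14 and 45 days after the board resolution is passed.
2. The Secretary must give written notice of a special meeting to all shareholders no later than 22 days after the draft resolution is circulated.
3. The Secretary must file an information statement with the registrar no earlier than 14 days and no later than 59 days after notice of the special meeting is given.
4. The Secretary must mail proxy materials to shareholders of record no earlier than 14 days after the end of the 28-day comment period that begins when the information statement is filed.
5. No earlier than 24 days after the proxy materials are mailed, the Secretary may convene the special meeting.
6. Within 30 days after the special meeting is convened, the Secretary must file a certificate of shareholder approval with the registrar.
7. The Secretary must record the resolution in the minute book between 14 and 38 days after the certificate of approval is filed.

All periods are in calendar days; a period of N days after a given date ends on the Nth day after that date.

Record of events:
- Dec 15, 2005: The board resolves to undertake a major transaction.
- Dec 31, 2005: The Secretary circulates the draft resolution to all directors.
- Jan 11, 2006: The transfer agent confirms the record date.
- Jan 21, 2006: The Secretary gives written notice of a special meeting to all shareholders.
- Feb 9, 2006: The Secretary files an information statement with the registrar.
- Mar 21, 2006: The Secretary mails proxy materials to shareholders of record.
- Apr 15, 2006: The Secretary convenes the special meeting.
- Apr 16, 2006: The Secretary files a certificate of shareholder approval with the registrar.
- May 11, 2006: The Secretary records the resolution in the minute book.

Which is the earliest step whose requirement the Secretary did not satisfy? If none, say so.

(1) the permitted window runs from Dec 15, 2005 + 14 = Dec 29, 2005 to Dec 15, 2005 + 45 = Jan 29, 2006; Dec 31, 2005 falls inside that range.
(2) due by Dec 31, 2005 + 22 days = Jan 22, 2006; completed Jan 21, 2006, before the deadline.
(3) the permitted window runs from Jan 21, 2006 + 14 = Feb 4, 2006 to Jan 21, 2006 + 59 = Mar 21, 2006; done Feb 9, 2006 — within the window.
(4) permitted from Mar 9, 2006 + 14 days = Mar 23, 2006 onward; done Mar 21, 2006 — 2 days too early.
Later steps need not be reached.

Step 4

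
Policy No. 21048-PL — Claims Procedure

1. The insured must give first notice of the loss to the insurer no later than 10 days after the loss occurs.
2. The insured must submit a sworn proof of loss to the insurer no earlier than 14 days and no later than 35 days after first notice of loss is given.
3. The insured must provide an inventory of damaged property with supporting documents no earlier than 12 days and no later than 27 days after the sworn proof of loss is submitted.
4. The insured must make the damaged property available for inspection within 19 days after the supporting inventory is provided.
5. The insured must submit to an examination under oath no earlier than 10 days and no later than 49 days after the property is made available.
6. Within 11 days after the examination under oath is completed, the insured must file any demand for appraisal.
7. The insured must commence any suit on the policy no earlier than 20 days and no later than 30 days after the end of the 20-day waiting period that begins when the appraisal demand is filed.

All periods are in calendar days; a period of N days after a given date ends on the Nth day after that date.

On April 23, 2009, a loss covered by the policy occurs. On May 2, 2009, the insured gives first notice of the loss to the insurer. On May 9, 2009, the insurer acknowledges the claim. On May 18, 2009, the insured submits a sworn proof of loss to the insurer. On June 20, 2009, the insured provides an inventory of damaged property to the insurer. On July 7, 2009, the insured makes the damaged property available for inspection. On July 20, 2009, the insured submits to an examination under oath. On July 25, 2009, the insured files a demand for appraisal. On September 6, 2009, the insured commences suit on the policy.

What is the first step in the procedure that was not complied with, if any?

Step 1: 10 days after April 23, 2009 (when the loss occurs) is May 3, 2009; done May 2, 2009 — timely.
Step 2: the window is 14–35 days after May 2, 2009 (when first notice of loss is given), so May 16, 2009 through June 6, 2009; done May 18, 2009, which is between those dates.
Step 3: the window is 12–27 days after May 18, 2009 (when the sworn proof of loss is submitted), so May 30, 2009 through June 14, 2009; June 20, 2009 is 6 days past the end of the window.
The analysis stops there.

Step 3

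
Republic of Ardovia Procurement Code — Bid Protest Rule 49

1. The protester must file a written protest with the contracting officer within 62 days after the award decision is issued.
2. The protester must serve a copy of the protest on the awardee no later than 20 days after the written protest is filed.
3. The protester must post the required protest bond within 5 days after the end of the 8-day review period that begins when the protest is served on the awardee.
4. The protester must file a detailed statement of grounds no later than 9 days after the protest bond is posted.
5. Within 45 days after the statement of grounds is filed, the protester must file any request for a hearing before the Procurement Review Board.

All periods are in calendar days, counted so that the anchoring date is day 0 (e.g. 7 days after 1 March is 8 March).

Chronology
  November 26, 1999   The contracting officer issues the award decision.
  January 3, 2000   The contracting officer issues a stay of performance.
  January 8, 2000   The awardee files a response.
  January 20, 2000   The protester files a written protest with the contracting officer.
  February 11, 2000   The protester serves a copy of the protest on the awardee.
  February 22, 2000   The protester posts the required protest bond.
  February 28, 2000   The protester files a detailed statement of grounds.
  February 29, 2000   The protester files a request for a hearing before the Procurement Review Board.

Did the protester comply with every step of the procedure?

No

(1) due by November 26, 1999 + 62 days = January 27, 2000; done January 20, 2000 — timely.
(2) due by January 20, 2000 + 20 days = February 9, 2000; done February 11, 2000 — 2 days late.
No need to go further; step 2 was not satisfied.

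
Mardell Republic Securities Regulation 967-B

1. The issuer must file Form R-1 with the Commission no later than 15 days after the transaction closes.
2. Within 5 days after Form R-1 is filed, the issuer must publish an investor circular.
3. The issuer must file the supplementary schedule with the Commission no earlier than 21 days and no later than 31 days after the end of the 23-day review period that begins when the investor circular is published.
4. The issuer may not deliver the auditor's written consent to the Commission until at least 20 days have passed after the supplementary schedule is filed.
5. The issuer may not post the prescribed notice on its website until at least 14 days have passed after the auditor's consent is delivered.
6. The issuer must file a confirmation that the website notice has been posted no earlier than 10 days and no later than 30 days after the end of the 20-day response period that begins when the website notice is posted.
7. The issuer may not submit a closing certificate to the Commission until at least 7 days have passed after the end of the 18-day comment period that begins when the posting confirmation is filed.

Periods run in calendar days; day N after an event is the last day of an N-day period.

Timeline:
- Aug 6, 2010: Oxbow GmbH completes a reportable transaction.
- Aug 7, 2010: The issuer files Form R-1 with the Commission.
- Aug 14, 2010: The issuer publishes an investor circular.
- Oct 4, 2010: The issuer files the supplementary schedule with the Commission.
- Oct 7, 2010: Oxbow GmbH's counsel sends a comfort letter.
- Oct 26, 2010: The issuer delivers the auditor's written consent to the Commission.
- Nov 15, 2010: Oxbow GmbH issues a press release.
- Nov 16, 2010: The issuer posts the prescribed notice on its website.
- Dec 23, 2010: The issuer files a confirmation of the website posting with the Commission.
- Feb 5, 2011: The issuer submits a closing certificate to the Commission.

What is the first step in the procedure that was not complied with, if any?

Step 2

Step 1: 15 days after Aug 6, 2010 (when the transaction closes) is Aug 21, 2010; completed Aug 7, 2010, before the deadline.
Step 2: 5 days after Aug 7, 2010 (when Form R-1 is filed) is Aug 12, 2010; not done until Aug 14, 2010, 2 days after the deadline.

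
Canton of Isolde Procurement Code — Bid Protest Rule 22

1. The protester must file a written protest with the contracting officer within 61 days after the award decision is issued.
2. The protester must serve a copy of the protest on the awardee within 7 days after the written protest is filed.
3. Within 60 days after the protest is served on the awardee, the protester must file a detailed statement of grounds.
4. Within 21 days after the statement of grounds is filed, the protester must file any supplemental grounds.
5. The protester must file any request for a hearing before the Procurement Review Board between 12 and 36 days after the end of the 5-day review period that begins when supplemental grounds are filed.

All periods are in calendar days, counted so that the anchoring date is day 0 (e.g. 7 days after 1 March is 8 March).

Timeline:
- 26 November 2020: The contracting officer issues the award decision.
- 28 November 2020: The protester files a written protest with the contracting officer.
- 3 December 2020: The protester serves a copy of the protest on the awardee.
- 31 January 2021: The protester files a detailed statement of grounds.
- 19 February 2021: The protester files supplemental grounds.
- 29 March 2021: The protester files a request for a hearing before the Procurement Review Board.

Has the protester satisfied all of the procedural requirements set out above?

Yes

Step 1 — counting 61 days from 26 November 2020 (when the award decision is issued) gives a deadline of 26 January 2021; completed 28 November 2020, before the deadline.
Step 2 — counting 7 days from 28 November 2020 (when the written protest is filed) gives a deadline of 5 December 2020; 3 December 2020 is within that limit.
Step 3 — counting 60 days from 3 December 2020 (when the protest is served on the awardee) gives a deadline of 1 February 2021; 31 January 2021 is within that limit.
Step 4 — counting 21 days from 31 January 2021 (when the statement of grounds is filed) gives a deadline of 21 February 2021; done 19 February 2021 — timely.
Step 5 — 12 and 36 days from 24 February 2021 (end of the 5-day review period, which began when supplemental grounds are filed on 19 February 2021) are 8 March 2021 and 1 April 2021 respectively; done 29 March 2021, which is between those dates.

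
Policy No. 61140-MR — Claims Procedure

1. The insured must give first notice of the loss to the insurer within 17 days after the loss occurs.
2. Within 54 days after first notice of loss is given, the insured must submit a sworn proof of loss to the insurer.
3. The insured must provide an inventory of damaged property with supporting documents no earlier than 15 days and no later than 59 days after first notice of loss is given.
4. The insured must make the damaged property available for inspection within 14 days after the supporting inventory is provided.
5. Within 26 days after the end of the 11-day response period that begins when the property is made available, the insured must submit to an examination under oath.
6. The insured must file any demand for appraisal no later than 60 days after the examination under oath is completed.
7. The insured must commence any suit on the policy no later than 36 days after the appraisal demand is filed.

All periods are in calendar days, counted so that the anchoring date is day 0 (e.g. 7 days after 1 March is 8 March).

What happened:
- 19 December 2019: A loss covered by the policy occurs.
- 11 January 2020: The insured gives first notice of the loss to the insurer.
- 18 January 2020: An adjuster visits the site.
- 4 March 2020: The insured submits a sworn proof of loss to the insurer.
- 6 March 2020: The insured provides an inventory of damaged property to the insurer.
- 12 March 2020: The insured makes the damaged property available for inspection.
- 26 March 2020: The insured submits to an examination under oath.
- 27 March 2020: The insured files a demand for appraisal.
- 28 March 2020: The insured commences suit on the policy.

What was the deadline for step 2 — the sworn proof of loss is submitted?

Step 2 runs from 11 January 2020, when first notice of loss is given. 54 days after 11 January 2020 is 5 March 2020.

5 March 2020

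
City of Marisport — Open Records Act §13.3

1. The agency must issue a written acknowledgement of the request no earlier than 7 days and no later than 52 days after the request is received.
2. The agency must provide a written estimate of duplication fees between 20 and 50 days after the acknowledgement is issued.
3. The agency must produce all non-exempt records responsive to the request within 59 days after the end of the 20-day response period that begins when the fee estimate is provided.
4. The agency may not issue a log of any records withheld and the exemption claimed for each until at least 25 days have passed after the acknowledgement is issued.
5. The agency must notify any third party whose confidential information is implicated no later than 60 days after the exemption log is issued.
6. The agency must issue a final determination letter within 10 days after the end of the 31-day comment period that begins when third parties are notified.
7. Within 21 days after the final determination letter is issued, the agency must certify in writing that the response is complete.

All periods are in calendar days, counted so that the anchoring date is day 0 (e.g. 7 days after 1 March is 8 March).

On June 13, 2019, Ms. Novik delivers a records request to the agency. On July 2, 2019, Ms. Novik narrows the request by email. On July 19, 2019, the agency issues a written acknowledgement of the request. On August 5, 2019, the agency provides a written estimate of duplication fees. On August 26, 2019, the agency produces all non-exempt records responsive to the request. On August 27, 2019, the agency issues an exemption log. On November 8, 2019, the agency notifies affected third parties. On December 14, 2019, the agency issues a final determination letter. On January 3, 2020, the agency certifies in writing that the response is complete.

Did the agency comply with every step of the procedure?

Step 1 — 7 and 52 days from June 13, 2019 (when the request is received) are June 20, 2019 and August 4, 2019 respectively; done July 19, 2019, which is between those dates.
Step 2 — 20 and 50 days from July 19, 2019 (when the acknowledgement is issued) are August 8, 2019 and September 7, 2019 respectively; August 5, 2019 is 3 days too early.
Later steps need not be reached.

No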